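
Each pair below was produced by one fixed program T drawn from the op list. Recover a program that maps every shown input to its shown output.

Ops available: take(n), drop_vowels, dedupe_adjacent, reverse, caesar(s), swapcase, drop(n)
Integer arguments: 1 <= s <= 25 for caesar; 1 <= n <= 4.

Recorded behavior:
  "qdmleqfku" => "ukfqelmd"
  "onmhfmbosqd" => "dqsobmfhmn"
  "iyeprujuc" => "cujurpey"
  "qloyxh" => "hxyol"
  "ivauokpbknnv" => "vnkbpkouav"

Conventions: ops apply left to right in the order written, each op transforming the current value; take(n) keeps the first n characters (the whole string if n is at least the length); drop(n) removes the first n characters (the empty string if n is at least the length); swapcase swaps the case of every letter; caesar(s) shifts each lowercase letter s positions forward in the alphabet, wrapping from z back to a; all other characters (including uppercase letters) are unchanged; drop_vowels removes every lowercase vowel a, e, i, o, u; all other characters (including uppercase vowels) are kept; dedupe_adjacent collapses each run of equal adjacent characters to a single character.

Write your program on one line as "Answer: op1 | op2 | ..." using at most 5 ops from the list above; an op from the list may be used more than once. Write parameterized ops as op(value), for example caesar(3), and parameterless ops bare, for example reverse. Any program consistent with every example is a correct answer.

dedupe_adjacent | swapcase | drop(1) | swapcase | reverse

Check, running the answer program on each example:
  "qdmleqfku" -> "qdmleqfku" -> "QDMLEQFKU" -> "DMLEQFKU" -> "dmleqfku" -> "ukfqelmd"
  "onmhfmbosqd" -> "onmhfmbosqd" -> "ONMHFMBOSQD" -> "NMHFMBOSQD" -> "nmhfmbosqd" -> "dqsobmfhmn"
  "iyeprujuc" -> "iyeprujuc" -> "IYEPRUJUC" -> "YEPRUJUC" -> "yeprujuc" -> "cujurpey"
  "qloyxh" -> "qloyxh" -> "QLOYXH" -> "LOYXH" -> "loyxh" -> "hxyol"
  "ivauokpbknnv" -> "ivauokpbknv" -> "IVAUOKPBKNV" -> "VAUOKPBKNV" -> "vauokpbknv" -> "vnkbpkouav"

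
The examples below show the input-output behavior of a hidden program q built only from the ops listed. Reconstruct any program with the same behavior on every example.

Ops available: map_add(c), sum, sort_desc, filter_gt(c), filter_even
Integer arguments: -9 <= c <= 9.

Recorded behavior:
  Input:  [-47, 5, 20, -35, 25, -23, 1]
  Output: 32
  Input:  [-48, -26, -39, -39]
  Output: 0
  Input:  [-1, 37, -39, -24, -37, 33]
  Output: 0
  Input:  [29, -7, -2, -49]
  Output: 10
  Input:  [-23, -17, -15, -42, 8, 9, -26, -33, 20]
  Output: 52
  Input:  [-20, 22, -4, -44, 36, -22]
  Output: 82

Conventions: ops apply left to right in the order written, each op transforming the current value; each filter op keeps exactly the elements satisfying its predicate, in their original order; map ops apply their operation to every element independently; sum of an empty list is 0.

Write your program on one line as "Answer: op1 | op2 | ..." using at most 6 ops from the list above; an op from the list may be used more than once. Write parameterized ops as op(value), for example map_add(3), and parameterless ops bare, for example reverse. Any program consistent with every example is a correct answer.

filter_even | map_add(7) | map_add(5) | filter_gt(9) | sort_desc | sum

Check, running the answer program on each example:
  [-47, 5, 20, -35, 25, -23, 1] -> [20] -> [27] -> [32] -> [32] -> [32] -> 32
  [-48, -26, -39, -39] -> [-48, -26] -> [-41, -19] -> [-36, -14] -> [] -> [] -> 0
  [-1, 37, -39, -24, -37, 33] -> [-24] -> [-17] -> [-12] -> [] -> [] -> 0
  [29, -7, -2, -49] -> [-2] -> [5] -> [10] -> [10] -> [10] -> 10
  [-23, -17, -15, -42, 8, 9, -26, -33, 20] -> [-42, 8, -26, 20] -> [-35, 15, -19, 27] -> [-30, 20, -14, 32] -> [20, 32] -> [32, 20] -> 52
  [-20, 22, -4, -44, 36, -22] -> [-20, 22, -4, -44, 36, -22] -> [-13, 29, 3, -37, 43, -15] -> [-8, 34, 8, -32, 48, -10] -> [34, 48] -> [48, 34] -> 82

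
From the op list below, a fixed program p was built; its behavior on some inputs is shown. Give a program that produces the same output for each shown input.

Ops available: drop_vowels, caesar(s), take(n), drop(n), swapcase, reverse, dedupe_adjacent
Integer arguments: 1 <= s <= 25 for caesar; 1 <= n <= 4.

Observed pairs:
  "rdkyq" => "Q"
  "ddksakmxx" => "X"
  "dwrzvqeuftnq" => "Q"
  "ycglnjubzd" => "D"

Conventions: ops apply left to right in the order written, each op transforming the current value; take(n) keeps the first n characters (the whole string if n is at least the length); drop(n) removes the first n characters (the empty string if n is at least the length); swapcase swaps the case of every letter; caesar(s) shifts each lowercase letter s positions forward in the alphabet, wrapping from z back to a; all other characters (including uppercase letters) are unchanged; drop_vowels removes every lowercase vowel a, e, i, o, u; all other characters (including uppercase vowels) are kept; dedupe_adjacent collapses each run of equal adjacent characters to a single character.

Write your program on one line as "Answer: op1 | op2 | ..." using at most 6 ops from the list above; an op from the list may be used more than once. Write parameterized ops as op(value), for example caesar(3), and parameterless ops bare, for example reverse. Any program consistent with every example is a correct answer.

drop_vowels | drop(2) | reverse | swapcase | take(1)

Check, running the answer program on each example:
  "rdkyq" -> "rdkyq" -> "kyq" -> "qyk" -> "QYK" -> "Q"
  "ddksakmxx" -> "ddkskmxx" -> "kskmxx" -> "xxmksk" -> "XXMKSK" -> "X"
  "dwrzvqeuftnq" -> "dwrzvqftnq" -> "rzvqftnq" -> "qntfqvzr" -> "QNTFQVZR" -> "Q"
  "ycglnjubzd" -> "ycglnjbzd" -> "glnjbzd" -> "dzbjnlg" -> "DZBJNLG" -> "D"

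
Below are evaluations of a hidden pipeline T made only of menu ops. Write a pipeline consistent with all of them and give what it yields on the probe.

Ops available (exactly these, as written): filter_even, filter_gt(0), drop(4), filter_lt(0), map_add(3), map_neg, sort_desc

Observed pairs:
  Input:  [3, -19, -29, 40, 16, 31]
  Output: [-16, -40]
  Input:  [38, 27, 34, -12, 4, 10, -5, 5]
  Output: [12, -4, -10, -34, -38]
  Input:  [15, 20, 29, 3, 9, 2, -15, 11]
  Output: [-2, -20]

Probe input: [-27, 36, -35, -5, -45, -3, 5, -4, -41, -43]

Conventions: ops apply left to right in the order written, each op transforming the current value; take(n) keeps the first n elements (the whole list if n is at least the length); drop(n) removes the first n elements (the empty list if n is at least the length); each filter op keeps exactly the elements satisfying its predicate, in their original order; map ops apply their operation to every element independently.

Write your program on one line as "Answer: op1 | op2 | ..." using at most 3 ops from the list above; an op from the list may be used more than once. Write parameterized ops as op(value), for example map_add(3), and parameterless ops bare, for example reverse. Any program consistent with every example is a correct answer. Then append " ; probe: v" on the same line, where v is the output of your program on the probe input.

filter_even | map_neg | sort_desc ; probe: [4, -36]

Check, running the answer program on each example:
  [3, -19, -29, 40, 16, 31] -> [40, 16] -> [-40, -16] -> [-16, -40]
  [38, 27, 34, -12, 4, 10, -5, 5] -> [38, 34, -12, 4, 10] -> [-38, -34, 12, -4, -10] -> [12, -4, -10, -34, -38]
  [15, 20, 29, 3, 9, 2, -15, 11] -> [20, 2] -> [-20, -2] -> [-2, -20]
  probe: [-27, 36, -35, -5, -45, -3, 5, -4, -41, -43] -> [36, -4] -> [-36, 4] -> [4, -36]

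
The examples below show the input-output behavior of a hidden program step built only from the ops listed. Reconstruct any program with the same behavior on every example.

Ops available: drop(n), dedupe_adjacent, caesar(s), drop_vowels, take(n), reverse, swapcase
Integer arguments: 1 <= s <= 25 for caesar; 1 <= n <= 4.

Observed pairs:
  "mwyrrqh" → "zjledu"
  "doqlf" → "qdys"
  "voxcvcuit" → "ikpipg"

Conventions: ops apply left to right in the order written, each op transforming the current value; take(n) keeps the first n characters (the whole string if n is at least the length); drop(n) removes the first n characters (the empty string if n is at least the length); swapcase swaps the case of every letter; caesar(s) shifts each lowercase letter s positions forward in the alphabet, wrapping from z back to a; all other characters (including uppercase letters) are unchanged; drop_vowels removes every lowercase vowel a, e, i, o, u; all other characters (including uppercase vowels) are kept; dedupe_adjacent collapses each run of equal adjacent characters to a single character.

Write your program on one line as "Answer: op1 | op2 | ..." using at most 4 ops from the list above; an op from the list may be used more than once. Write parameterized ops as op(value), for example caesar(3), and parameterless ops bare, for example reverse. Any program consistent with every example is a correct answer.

drop_vowels | caesar(13) | dedupe_adjacent

Check, running the answer program on each example:
  "mwyrrqh" -> "mwyrrqh" -> "zjleedu" -> "zjledu"
  "doqlf" -> "dqlf" -> "qdys" -> "qdys"
  "voxcvcuit" -> "vxcvct" -> "ikpipg" -> "ikpipg"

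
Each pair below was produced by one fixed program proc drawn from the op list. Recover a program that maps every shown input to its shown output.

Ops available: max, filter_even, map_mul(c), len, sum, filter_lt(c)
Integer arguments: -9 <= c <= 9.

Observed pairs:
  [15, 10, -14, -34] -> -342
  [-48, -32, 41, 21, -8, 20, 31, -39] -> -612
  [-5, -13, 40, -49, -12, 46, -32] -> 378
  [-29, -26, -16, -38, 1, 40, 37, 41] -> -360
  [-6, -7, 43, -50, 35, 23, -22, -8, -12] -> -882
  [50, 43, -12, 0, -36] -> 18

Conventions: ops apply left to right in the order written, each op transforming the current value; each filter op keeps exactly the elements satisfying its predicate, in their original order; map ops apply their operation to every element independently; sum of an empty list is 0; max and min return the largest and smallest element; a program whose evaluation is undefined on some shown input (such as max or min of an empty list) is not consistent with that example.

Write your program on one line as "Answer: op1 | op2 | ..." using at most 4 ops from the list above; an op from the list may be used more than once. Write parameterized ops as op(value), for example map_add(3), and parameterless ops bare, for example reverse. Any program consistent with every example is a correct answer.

filter_even | map_mul(9) | sum

Check, running the answer program on each example:
  [15, 10, -14, -34] -> [10, -14, -34] -> [90, -126, -306] -> -342
  [-48, -32, 41, 21, -8, 20, 31, -39] -> [-48, -32, -8, 20] -> [-432, -288, -72, 180] -> -612
  [-5, -13, 40, -49, -12, 46, -32] -> [40, -12, 46, -32] -> [360, -108, 414, -288] -> 378
  [-29, -26, -16, -38, 1, 40, 37, 41] -> [-26, -16, -38, 40] -> [-234, -144, -342, 360] -> -360
  [-6, -7, 43, -50, 35, 23, -22, -8, -12] -> [-6, -50, -22, -8, -12] -> [-54, -450, -198, -72, -108] -> -882
  [50, 43, -12, 0, -36] -> [50, -12, 0, -36] -> [450, -108, 0, -324] -> 18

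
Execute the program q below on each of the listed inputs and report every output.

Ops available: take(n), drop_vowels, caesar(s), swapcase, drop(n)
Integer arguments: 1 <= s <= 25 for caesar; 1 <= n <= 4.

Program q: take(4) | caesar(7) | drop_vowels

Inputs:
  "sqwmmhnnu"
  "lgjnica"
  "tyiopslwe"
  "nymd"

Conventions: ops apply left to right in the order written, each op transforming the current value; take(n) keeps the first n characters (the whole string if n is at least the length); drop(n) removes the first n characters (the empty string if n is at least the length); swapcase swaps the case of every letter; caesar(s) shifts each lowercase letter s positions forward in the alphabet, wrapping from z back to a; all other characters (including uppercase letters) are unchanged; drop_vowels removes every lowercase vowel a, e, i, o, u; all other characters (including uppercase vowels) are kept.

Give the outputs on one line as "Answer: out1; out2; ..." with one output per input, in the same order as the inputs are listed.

"zxdt"; "snq"; "fpv"; "ftk"

Execution, op by op:
  "sqwmmhnnu" -> "sqwm" -> "zxdt" -> "zxdt"
  "lgjnica" -> "lgjn" -> "snqu" -> "snq"
  "tyiopslwe" -> "tyio" -> "afpv" -> "fpv"
  "nymd" -> "nymd" -> "uftk" -> "ftk"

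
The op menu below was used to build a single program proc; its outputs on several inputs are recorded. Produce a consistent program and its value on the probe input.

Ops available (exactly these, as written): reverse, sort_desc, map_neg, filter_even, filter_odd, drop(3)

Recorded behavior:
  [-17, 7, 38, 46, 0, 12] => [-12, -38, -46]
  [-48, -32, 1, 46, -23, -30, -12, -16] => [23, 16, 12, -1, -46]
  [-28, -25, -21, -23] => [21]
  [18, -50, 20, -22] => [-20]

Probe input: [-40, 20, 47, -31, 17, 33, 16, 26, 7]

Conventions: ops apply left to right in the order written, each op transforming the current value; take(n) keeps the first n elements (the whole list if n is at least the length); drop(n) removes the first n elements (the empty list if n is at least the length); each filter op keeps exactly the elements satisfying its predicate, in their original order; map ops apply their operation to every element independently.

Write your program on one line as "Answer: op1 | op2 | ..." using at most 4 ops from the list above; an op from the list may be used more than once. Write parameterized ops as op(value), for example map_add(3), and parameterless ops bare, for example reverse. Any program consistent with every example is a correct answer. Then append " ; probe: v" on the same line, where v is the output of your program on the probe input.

map_neg | sort_desc | drop(3) ; probe: [-16, -17, -20, -26, -33, -47]

Check, running the answer program on each example:
  [-17, 7, 38, 46, 0, 12] -> [17, -7, -38, -46, 0, -12] -> [17, 0, -7, -12, -38, -46] -> [-12, -38, -46]
  [-48, -32, 1, 46, -23, -30, -12, -16] -> [48, 32, -1, -46, 23, 30, 12, 16] -> [48, 32, 30, 23, 16, 12, -1, -46] -> [23, 16, 12, -1, -46]
  [-28, -25, -21, -23] -> [28, 25, 21, 23] -> [28, 25, 23, 21] -> [21]
  [18, -50, 20, -22] -> [-18, 50, -20, 22] -> [50, 22, -18, -20] -> [-20]
  probe: [-40, 20, 47, -31, 17, 33, 16, 26, 7] -> [40, -20, -47, 31, -17, -33, -16, -26, -7] -> [40, 31, -7, -16, -17, -20, -26, -33, -47] -> [-16, -17, -20, -26, -33, -47]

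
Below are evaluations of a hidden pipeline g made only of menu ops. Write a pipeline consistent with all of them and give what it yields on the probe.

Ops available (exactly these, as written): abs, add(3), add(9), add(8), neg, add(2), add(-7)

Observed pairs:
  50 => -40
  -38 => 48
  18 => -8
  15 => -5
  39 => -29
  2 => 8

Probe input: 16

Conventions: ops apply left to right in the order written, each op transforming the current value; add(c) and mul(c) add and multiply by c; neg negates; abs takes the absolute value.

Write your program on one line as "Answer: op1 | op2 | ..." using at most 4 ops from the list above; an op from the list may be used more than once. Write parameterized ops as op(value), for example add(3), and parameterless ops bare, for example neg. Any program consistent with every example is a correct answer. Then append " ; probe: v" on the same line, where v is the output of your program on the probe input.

add(-7) | neg | add(3) ; probe: -6

Check, running the answer program on each example:
  50 -> 43 -> -43 -> -40
  -38 -> -45 -> 45 -> 48
  18 -> 11 -> -11 -> -8
  15 -> 8 -> -8 -> -5
  39 -> 32 -> -32 -> -29
  2 -> -5 -> 5 -> 8
  probe: 16 -> 9 -> -9 -> -6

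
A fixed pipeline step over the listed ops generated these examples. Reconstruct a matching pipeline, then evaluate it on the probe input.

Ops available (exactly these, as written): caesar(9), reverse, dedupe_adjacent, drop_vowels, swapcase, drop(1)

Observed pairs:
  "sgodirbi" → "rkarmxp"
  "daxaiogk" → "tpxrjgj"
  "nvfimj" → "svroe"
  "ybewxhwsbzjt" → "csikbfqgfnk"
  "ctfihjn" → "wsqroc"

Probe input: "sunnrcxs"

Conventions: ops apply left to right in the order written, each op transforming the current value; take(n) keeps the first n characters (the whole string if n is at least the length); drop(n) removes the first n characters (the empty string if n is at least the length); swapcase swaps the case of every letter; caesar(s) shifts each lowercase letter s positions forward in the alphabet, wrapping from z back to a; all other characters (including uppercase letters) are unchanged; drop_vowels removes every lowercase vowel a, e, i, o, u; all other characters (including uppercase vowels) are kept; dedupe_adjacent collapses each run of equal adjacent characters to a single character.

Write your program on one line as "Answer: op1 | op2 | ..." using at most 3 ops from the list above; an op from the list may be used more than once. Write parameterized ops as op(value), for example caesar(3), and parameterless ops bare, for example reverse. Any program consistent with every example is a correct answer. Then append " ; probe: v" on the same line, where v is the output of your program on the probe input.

caesar(9) | drop(1) | reverse ; probe: "bglawwd"

Check, running the answer program on each example:
  "sgodirbi" -> "bpxmrakr" -> "pxmrakr" -> "rkarmxp"
  "daxaiogk" -> "mjgjrxpt" -> "jgjrxpt" -> "tpxrjgj"
  "nvfimj" -> "weorvs" -> "eorvs" -> "svroe"
  "ybewxhwsbzjt" -> "hknfgqfbkisc" -> "knfgqfbkisc" -> "csikbfqgfnk"
  "ctfihjn" -> "lcorqsw" -> "corqsw" -> "wsqroc"
  probe: "sunnrcxs" -> "bdwwalgb" -> "dwwalgb" -> "bglawwd"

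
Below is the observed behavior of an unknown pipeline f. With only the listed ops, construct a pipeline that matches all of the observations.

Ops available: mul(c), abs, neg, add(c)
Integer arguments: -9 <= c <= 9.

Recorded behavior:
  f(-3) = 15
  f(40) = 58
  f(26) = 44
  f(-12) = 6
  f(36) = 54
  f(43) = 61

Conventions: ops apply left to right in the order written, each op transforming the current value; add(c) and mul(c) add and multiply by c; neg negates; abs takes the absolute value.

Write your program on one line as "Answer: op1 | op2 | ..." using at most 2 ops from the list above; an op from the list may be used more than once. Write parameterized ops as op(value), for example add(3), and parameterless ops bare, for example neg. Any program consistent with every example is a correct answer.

add(9) | add(9)

Check, running the answer program on each example:
  -3 -> 6 -> 15
  40 -> 49 -> 58
  26 -> 35 -> 44
  -12 -> -3 -> 6
  36 -> 45 -> 54
  43 -> 52 -> 61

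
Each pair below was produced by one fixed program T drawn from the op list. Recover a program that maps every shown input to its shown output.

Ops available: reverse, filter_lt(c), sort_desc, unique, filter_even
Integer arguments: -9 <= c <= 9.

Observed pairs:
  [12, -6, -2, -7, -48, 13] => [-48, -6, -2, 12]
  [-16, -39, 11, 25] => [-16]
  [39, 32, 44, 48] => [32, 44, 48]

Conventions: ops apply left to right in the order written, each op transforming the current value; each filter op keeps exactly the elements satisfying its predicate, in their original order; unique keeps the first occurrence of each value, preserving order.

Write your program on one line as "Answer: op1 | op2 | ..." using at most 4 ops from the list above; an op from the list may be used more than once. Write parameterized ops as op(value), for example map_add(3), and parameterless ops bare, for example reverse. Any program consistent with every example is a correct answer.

sort_desc | reverse | filter_even

Check, running the answer program on each example:
  [12, -6, -2, -7, -48, 13] -> [13, 12, -2, -6, -7, -48] -> [-48, -7, -6, -2, 12, 13] -> [-48, -6, -2, 12]
  [-16, -39, 11, 25] -> [25, 11, -16, -39] -> [-39, -16, 11, 25] -> [-16]
  [39, 32, 44, 48] -> [48, 44, 39, 32] -> [32, 39, 44, 48] -> [32, 44, 48]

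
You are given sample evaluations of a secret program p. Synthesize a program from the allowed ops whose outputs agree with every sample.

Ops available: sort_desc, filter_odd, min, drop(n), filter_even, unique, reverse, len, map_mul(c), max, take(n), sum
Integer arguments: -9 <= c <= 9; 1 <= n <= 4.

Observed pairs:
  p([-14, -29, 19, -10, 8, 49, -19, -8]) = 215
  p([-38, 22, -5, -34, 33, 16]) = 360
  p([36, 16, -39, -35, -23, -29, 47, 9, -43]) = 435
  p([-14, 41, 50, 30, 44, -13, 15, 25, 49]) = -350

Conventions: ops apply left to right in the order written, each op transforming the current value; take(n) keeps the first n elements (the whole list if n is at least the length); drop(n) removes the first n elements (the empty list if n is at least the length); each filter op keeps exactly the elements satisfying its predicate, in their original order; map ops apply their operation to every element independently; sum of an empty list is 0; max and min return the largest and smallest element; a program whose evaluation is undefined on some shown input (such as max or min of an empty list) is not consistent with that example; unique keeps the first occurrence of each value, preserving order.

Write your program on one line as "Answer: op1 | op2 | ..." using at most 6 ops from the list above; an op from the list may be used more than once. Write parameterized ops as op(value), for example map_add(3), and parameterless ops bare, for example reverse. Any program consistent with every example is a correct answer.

sort_desc | drop(4) | take(3) | map_mul(-5) | sum

Check, running the answer program on each example:
  [-14, -29, 19, -10, 8, 49, -19, -8] -> [49, 19, 8, -8, -10, -14, -19, -29] -> [-10, -14, -19, -29] -> [-10, -14, -19] -> [50, 70, 95] -> 215
  [-38, 22, -5, -34, 33, 16] -> [33, 22, 16, -5, -34, -38] -> [-34, -38] -> [-34, -38] -> [170, 190] -> 360
  [36, 16, -39, -35, -23, -29, 47, 9, -43] -> [47, 36, 16, 9, -23, -29, -35, -39, -43] -> [-23, -29, -35, -39, -43] -> [-23, -29, -35] -> [115, 145, 175] -> 435
  [-14, 41, 50, 30, 44, -13, 15, 25, 49] -> [50, 49, 44, 41, 30, 25, 15, -13, -14] -> [30, 25, 15, -13, -14] -> [30, 25, 15] -> [-150, -125, -75] -> -350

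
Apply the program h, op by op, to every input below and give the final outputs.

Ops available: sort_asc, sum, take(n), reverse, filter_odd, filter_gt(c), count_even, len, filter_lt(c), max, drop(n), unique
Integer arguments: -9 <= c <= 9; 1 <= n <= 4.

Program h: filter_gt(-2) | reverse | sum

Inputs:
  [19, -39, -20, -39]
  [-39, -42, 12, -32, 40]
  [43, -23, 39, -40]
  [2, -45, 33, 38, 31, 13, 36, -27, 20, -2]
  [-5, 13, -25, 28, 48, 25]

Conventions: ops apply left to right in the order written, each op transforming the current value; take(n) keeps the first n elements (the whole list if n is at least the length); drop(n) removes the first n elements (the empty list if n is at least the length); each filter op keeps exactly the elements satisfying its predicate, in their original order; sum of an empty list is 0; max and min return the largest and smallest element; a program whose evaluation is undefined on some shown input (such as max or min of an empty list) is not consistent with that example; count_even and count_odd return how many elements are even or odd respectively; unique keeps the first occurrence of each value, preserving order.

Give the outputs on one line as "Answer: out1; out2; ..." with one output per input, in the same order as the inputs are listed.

19; 52; 82; 173; 114

Execution, op by op:
  [19, -39, -20, -39] -> [19] -> [19] -> 19
  [-39, -42, 12, -32, 40] -> [12, 40] -> [40, 12] -> 52
  [43, -23, 39, -40] -> [43, 39] -> [39, 43] -> 82
  [2, -45, 33, 38, 31, 13, 36, -27, 20, -2] -> [2, 33, 38, 31, 13, 36, 20] -> [20, 36, 13, 31, 38, 33, 2] -> 173
  [-5, 13, -25, 28, 48, 25] -> [13, 28, 48, 25] -> [25, 48, 28, 13] -> 114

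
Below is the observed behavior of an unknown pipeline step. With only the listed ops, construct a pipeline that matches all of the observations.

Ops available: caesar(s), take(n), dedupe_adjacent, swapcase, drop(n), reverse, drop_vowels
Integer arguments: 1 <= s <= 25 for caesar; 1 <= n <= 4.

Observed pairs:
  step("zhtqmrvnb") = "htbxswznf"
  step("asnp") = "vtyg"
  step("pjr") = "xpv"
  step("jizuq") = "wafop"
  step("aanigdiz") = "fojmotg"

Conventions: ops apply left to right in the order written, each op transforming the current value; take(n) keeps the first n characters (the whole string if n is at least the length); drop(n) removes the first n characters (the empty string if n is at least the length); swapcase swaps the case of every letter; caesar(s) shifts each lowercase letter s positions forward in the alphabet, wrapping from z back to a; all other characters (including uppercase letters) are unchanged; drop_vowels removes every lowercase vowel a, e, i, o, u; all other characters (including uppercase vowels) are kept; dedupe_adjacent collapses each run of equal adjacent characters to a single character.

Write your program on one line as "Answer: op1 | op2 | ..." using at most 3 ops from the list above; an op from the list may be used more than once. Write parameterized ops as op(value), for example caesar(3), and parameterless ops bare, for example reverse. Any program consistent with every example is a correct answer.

caesar(6) | dedupe_adjacent | reverse

Check, running the answer program on each example:
  "zhtqmrvnb" -> "fnzwsxbth" -> "fnzwsxbth" -> "htbxswznf"
  "asnp" -> "gytv" -> "gytv" -> "vtyg"
  "pjr" -> "vpx" -> "vpx" -> "xpv"
  "jizuq" -> "pofaw" -> "pofaw" -> "wafop"
  "aanigdiz" -> "ggtomjof" -> "gtomjof" -> "fojmotg"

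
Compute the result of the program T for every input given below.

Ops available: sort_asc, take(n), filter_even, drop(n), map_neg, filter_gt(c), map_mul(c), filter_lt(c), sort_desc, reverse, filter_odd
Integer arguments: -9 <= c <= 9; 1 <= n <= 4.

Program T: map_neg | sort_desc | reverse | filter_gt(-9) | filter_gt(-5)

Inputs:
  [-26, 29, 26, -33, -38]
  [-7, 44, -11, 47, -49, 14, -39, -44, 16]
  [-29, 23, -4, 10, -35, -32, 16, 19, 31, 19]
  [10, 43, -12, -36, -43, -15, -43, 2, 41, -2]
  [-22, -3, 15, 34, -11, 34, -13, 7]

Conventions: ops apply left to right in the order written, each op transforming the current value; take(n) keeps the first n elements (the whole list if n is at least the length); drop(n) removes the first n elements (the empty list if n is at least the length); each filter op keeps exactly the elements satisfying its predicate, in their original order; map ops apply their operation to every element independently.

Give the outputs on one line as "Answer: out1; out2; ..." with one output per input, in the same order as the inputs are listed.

[26, 33, 38]; [7, 11, 39, 44, 49]; [4, 29, 32, 35]; [-2, 2, 12, 15, 36, 43, 43]; [3, 11, 13, 22]

Execution, op by op:
  [-26, 29, 26, -33, -38] -> [26, -29, -26, 33, 38] -> [38, 33, 26, -26, -29] -> [-29, -26, 26, 33, 38] -> [26, 33, 38] -> [26, 33, 38]
  [-7, 44, -11, 47, -49, 14, -39, -44, 16] -> [7, -44, 11, -47, 49, -14, 39, 44, -16] -> [49, 44, 39, 11, 7, -14, -16, -44, -47] -> [-47, -44, -16, -14, 7, 11, 39, 44, 49] -> [7, 11, 39, 44, 49] -> [7, 11, 39, 44, 49]
  [-29, 23, -4, 10, -35, -32, 16, 19, 31, 19] -> [29, -23, 4, -10, 35, 32, -16, -19, -31, -19] -> [35, 32, 29, 4, -10, -16, -19, -19, -23, -31] -> [-31, -23, -19, -19, -16, -10, 4, 29, 32, 35] -> [4, 29, 32, 35] -> [4, 29, 32, 35]
  [10, 43, -12, -36, -43, -15, -43, 2, 41, -2] -> [-10, -43, 12, 36, 43, 15, 43, -2, -41, 2] -> [43, 43, 36, 15, 12, 2, -2, -10, -41, -43] -> [-43, -41, -10, -2, 2, 12, 15, 36, 43, 43] -> [-2, 2, 12, 15, 36, 43, 43] -> [-2, 2, 12, 15, 36, 43, 43]
  [-22, -3, 15, 34, -11, 34, -13, 7] -> [22, 3, -15, -34, 11, -34, 13, -7] -> [22, 13, 11, 3, -7, -15, -34, -34] -> [-34, -34, -15, -7, 3, 11, 13, 22] -> [-7, 3, 11, 13, 22] -> [3, 11, 13, 22]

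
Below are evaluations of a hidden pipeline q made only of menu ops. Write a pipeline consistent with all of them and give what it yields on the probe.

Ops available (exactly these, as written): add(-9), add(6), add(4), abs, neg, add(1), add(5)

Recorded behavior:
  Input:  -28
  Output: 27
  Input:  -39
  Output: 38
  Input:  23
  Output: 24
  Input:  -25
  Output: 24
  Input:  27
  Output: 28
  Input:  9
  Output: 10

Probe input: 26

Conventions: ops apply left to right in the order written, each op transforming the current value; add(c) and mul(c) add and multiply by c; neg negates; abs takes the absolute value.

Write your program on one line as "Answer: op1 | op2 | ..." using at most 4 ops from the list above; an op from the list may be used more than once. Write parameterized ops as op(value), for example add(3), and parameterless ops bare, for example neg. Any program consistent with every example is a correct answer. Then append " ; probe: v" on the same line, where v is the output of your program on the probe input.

add(1) | neg | abs ; probe: 27

Check, running the answer program on each example:
  -28 -> -27 -> 27 -> 27
  -39 -> -38 -> 38 -> 38
  23 -> 24 -> -24 -> 24
  -25 -> -24 -> 24 -> 24
  27 -> 28 -> -28 -> 28
  9 -> 10 -> -10 -> 10
  probe: 26 -> 27 -> -27 -> 27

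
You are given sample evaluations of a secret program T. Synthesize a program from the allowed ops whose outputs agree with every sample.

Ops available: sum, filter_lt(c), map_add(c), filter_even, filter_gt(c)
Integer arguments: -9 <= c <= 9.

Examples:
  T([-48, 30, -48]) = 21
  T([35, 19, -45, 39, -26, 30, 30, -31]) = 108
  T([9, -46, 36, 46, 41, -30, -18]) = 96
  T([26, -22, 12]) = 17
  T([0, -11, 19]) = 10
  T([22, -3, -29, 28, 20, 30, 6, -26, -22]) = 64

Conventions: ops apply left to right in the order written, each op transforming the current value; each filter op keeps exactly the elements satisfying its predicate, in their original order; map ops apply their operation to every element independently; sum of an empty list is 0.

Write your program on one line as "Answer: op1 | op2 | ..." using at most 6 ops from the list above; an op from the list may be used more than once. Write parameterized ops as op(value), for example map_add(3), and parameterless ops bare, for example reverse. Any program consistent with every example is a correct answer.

map_add(-5) | map_add(-4) | filter_gt(-5) | filter_gt(9) | sum

Check, running the answer program on each example:
  [-48, 30, -48] -> [-53, 25, -53] -> [-57, 21, -57] -> [21] -> [21] -> 21
  [35, 19, -45, 39, -26, 30, 30, -31] -> [30, 14, -50, 34, -31, 25, 25, -36] -> [26, 10, -54, 30, -35, 21, 21, -40] -> [26, 10, 30, 21, 21] -> [26, 10, 30, 21, 21] -> 108
  [9, -46, 36, 46, 41, -30, -18] -> [4, -51, 31, 41, 36, -35, -23] -> [0, -55, 27, 37, 32, -39, -27] -> [0, 27, 37, 32] -> [27, 37, 32] -> 96
  [26, -22, 12] -> [21, -27, 7] -> [17, -31, 3] -> [17, 3] -> [17] -> 17
  [0, -11, 19] -> [-5, -16, 14] -> [-9, -20, 10] -> [10] -> [10] -> 10
  [22, -3, -29, 28, 20, 30, 6, -26, -22] -> [17, -8, -34, 23, 15, 25, 1, -31, -27] -> [13, -12, -38, 19, 11, 21, -3, -35, -31] -> [13, 19, 11, 21, -3] -> [13, 19, 11, 21] -> 64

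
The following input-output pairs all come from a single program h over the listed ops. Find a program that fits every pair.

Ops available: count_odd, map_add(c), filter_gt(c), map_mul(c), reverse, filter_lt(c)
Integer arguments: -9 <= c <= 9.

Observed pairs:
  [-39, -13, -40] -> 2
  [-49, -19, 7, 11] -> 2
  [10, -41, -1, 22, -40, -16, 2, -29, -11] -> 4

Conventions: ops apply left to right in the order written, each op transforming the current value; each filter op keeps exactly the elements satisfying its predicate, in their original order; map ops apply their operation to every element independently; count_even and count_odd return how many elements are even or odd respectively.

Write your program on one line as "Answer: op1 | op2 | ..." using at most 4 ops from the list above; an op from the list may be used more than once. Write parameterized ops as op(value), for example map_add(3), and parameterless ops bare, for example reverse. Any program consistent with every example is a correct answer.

reverse | filter_lt(6) | map_add(-2) | count_odd

Check, running the answer program on each example:
  [-39, -13, -40] -> [-40, -13, -39] -> [-40, -13, -39] -> [-42, -15, -41] -> 2
  [-49, -19, 7, 11] -> [11, 7, -19, -49] -> [-19, -49] -> [-21, -51] -> 2
  [10, -41, -1, 22, -40, -16, 2, -29, -11] -> [-11, -29, 2, -16, -40, 22, -1, -41, 10] -> [-11, -29, 2, -16, -40, -1, -41] -> [-13, -31, 0, -18, -42, -3, -43] -> 4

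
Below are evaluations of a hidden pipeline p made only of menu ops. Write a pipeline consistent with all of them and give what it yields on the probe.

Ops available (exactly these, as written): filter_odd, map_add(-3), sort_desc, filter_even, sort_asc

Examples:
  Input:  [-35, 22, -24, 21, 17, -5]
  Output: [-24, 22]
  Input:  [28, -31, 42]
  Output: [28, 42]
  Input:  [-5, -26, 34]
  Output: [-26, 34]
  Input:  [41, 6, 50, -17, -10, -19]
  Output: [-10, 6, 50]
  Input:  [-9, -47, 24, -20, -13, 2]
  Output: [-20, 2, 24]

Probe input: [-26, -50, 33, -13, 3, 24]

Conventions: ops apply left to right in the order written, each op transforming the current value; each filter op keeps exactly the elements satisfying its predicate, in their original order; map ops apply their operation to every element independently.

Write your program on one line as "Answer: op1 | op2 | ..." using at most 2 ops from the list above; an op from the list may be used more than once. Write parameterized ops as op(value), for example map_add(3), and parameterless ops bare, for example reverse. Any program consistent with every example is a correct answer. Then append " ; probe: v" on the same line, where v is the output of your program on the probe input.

filter_even | sort_asc ; probe: [-50, -26, 24]

Check, running the answer program on each example:
  [-35, 22, -24, 21, 17, -5] -> [22, -24] -> [-24, 22]
  [28, -31, 42] -> [28, 42] -> [28, 42]
  [-5, -26, 34] -> [-26, 34] -> [-26, 34]
  [41, 6, 50, -17, -10, -19] -> [6, 50, -10] -> [-10, 6, 50]
  [-9, -47, 24, -20, -13, 2] -> [24, -20, 2] -> [-20, 2, 24]
  probe: [-26, -50, 33, -13, 3, 24] -> [-26, -50, 24] -> [-50, -26, 24]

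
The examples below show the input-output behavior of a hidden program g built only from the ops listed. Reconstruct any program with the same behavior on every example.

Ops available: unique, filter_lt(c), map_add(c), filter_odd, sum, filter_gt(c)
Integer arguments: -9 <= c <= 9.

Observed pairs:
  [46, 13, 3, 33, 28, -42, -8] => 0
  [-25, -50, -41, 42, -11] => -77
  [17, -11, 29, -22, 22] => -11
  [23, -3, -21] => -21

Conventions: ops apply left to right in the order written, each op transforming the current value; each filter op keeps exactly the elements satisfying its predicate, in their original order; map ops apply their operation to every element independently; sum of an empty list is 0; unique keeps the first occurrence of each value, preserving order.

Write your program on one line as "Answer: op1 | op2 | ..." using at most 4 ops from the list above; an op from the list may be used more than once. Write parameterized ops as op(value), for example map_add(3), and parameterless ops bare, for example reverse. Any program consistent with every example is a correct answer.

filter_lt(-3) | filter_odd | sum

Check, running the answer program on each example:
  [46, 13, 3, 33, 28, -42, -8] -> [-42, -8] -> [] -> 0
  [-25, -50, -41, 42, -11] -> [-25, -50, -41, -11] -> [-25, -41, -11] -> -77
  [17, -11, 29, -22, 22] -> [-11, -22] -> [-11] -> -11
  [23, -3, -21] -> [-21] -> [-21] -> -21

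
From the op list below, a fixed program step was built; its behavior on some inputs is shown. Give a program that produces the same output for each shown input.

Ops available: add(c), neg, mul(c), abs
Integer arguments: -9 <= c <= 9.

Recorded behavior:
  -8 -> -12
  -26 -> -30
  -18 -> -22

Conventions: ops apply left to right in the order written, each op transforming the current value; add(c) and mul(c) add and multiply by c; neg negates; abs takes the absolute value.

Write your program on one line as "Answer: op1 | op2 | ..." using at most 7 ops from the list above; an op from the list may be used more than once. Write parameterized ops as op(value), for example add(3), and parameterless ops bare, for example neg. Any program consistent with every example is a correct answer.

add(2) | neg | add(2) | add(1) | neg | add(-3)

Check, running the answer program on each example:
  -8 -> -6 -> 6 -> 8 -> 9 -> -9 -> -12
  -26 -> -24 -> 24 -> 26 -> 27 -> -27 -> -30
  -18 -> -16 -> 16 -> 18 -> 19 -> -19 -> -22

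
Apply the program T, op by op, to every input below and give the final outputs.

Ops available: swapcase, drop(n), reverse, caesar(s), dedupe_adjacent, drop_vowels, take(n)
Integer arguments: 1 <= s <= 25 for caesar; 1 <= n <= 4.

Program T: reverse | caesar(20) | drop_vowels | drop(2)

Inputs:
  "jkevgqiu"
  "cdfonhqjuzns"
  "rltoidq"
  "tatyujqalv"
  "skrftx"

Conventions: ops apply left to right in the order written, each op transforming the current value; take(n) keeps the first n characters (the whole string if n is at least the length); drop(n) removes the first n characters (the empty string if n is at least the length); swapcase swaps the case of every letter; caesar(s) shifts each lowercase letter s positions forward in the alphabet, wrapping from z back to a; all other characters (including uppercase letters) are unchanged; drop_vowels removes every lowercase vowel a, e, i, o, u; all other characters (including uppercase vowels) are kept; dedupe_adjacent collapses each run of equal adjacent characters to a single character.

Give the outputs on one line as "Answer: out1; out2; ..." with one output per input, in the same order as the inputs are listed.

Execution, op by op:
  "jkevgqiu" -> "uiqgvekj" -> "ockapyed" -> "ckpyd" -> "pyd"
  "cdfonhqjuzns" -> "snzujqhnofdc" -> "mhtodkbhizxw" -> "mhtdkbhzxw" -> "tdkbhzxw"
  "rltoidq" -> "qdiotlr" -> "kxcinfl" -> "kxcnfl" -> "cnfl"
  "tatyujqalv" -> "vlaqjuytat" -> "pfukdosnun" -> "pfkdsnn" -> "kdsnn"
  "skrftx" -> "xtfrks" -> "rnzlem" -> "rnzlm" -> "zlm"

"pyd"; "tdkbhzxw"; "cnfl"; "kdsnn"; "zlm"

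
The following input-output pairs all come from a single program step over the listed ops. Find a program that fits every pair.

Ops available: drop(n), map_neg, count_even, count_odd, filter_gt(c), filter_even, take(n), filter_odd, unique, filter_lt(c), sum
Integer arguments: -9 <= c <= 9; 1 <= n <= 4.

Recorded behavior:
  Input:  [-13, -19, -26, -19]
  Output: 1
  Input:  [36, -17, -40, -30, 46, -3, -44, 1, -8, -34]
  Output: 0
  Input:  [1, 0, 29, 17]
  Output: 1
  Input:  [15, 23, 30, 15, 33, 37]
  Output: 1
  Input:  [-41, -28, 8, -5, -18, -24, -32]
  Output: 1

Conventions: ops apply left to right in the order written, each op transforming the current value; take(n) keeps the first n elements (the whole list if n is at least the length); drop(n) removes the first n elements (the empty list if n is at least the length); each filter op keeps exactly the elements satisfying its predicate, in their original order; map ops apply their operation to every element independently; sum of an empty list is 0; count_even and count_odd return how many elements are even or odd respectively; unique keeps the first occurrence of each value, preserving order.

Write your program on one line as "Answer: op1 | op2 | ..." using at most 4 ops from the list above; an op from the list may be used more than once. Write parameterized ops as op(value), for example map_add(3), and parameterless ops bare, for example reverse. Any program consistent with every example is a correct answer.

unique | take(1) | filter_odd | count_odd

Check, running the answer program on each example:
  [-13, -19, -26, -19] -> [-13, -19, -26] -> [-13] -> [-13] -> 1
  [36, -17, -40, -30, 46, -3, -44, 1, -8, -34] -> [36, -17, -40, -30, 46, -3, -44, 1, -8, -34] -> [36] -> [] -> 0
  [1, 0, 29, 17] -> [1, 0, 29, 17] -> [1] -> [1] -> 1
  [15, 23, 30, 15, 33, 37] -> [15, 23, 30, 33, 37] -> [15] -> [15] -> 1
  [-41, -28, 8, -5, -18, -24, -32] -> [-41, -28, 8, -5, -18, -24, -32] -> [-41] -> [-41] -> 1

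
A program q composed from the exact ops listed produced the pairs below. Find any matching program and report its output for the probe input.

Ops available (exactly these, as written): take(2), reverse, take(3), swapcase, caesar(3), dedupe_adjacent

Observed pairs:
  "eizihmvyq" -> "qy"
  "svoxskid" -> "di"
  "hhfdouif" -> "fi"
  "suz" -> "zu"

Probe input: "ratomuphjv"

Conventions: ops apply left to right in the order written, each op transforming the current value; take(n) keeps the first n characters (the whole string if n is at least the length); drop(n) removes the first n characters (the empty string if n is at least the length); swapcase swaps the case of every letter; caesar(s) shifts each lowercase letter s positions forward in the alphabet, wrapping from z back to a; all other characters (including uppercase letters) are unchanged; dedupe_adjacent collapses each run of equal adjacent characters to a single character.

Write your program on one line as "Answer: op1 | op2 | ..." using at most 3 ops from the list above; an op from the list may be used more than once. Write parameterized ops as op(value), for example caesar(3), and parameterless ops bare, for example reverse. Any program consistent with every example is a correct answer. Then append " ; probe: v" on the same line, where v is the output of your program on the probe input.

reverse | take(3) | take(2) ; probe: "vj"

Check, running the answer program on each example:
  "eizihmvyq" -> "qyvmhizie" -> "qyv" -> "qy"
  "svoxskid" -> "diksxovs" -> "dik" -> "di"
  "hhfdouif" -> "fiuodfhh" -> "fiu" -> "fi"
  "suz" -> "zus" -> "zus" -> "zu"
  probe: "ratomuphjv" -> "vjhpumotar" -> "vjh" -> "vj"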